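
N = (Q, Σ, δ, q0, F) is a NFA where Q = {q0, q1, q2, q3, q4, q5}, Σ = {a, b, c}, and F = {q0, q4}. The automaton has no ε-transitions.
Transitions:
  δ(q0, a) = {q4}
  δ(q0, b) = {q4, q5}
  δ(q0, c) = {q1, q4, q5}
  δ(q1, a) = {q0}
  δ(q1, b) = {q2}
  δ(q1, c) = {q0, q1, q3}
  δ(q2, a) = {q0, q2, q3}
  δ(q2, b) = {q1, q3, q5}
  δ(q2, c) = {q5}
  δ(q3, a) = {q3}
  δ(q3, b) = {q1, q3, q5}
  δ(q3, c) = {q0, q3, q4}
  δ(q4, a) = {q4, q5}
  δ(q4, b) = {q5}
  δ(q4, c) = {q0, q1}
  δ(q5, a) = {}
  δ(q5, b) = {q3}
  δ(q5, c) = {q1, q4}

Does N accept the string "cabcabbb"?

rejected

Start: {q0}
read c: {q1, q4, q5}
read a: {q0, q4, q5}
read b: {q3, q4, q5}
read c: {q0, q1, q3, q4}
read a: {q0, q3, q4, q5}
read b: {q1, q3, q4, q5}
read b: {q1, q2, q3, q5}
read b: {q1, q2, q3, q5}
Reachable ∩ accepting = {} — empty.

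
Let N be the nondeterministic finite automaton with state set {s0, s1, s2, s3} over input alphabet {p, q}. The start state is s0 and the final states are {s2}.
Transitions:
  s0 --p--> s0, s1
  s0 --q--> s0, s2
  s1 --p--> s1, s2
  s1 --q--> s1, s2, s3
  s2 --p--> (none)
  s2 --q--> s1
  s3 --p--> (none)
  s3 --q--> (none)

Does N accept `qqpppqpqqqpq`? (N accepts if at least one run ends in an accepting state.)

accepted

Start: {s0}
read q: {s0, s2}
read q: {s0, s1, s2}
read p: {s0, s1, s2}
read p: {s0, s1, s2}
read p: {s0, s1, s2}
read q: {s0, s1, s2, s3}
read p: {s0, s1, s2}
read q: {s0, s1, s2, s3}
read q: {s0, s1, s2, s3}
read q: {s0, s1, s2, s3}
read p: {s0, s1, s2}
read q: {s0, s1, s2, s3}
Reachable ∩ accepting = {s2} — nonempty.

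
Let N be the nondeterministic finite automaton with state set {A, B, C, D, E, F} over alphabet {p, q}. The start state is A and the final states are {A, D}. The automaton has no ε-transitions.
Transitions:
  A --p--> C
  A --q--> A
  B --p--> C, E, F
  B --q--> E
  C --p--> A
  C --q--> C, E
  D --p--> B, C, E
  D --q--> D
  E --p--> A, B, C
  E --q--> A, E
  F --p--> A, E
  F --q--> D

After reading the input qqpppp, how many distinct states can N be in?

Start: {A}
read q: {A}
read q: {A}
read p: {C}
read p: {A}
read p: {C}
read p: {A}
Final reachable set {A} has 1 state.

1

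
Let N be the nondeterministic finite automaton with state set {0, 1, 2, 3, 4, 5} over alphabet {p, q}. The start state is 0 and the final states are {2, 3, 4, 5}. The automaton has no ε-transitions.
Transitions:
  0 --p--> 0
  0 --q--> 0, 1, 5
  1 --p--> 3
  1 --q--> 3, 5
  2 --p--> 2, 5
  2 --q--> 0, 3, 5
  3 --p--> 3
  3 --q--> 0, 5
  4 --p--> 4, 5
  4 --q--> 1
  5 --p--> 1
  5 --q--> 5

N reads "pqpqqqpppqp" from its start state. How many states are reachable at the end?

3

Start: {0}
read p: {0}
read q: {0, 1, 5}
read p: {0, 1, 3}
read q: {0, 1, 3, 5}
read q: {0, 1, 3, 5}
read q: {0, 1, 3, 5}
read p: {0, 1, 3}
read p: {0, 3}
read p: {0, 3}
read q: {0, 1, 5}
read p: {0, 1, 3}
Final reachable set {0, 1, 3} has 3 states.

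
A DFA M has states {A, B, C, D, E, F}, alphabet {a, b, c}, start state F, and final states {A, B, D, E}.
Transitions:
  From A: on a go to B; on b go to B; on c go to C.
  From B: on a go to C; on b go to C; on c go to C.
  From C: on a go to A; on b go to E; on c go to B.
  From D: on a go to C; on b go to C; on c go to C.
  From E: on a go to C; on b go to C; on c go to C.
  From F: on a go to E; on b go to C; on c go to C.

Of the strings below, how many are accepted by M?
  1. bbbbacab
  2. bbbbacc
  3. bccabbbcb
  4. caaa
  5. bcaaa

3

bbbbacab: accepted
bbbbacc: rejected
bccabbbcb: accepted
caaa: rejected
bcaaa: accepted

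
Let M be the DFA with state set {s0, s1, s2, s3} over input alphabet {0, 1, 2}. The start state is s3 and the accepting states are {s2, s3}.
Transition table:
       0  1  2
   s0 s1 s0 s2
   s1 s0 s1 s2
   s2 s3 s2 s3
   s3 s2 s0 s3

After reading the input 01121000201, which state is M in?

s3 --0--> s2
s2 --1--> s2
s2 --1--> s2
s2 --2--> s3
s3 --1--> s0
s0 --0--> s1
s1 --0--> s0
s0 --0--> s1
s1 --2--> s2
s2 --0--> s3
s3 --1--> s0

s0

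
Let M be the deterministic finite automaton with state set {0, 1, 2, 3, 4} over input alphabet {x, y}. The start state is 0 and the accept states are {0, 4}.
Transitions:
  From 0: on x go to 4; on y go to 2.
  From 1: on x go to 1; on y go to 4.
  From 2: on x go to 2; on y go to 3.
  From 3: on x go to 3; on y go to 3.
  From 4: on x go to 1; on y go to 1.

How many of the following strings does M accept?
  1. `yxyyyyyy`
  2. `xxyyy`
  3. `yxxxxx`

`yxyyyyyy`: rejected
`xxyyy`: accepted
`yxxxxx`: rejected

1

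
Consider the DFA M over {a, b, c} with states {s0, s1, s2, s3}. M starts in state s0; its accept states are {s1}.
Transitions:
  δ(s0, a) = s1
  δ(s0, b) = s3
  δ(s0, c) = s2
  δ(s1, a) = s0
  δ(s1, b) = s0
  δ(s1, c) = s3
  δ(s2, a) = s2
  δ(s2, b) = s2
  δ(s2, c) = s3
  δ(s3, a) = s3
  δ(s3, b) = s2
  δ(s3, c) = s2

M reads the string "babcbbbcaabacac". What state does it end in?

s2

s0 --b--> s3
s3 --a--> s3
s3 --b--> s2
s2 --c--> s3
s3 --b--> s2
s2 --b--> s2
s2 --b--> s2
s2 --c--> s3
s3 --a--> s3
s3 --a--> s3
s3 --b--> s2
s2 --a--> s2
s2 --c--> s3
s3 --a--> s3
s3 --c--> s2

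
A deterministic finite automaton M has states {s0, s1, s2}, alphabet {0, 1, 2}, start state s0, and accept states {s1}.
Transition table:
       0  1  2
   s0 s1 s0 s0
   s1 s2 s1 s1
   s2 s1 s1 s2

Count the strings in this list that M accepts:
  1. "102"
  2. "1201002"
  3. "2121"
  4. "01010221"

3

"102": accepted
"1201002": accepted
"2121": rejected
"01010221": accepted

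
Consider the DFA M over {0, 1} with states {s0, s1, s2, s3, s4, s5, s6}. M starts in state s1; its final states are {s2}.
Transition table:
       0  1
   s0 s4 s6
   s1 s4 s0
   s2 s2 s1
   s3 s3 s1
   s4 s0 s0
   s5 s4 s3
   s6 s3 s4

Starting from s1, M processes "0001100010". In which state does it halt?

s4

s1 --0--> s4
s4 --0--> s0
s0 --0--> s4
s4 --1--> s0
s0 --1--> s6
s6 --0--> s3
s3 --0--> s3
s3 --0--> s3
s3 --1--> s1
s1 --0--> s4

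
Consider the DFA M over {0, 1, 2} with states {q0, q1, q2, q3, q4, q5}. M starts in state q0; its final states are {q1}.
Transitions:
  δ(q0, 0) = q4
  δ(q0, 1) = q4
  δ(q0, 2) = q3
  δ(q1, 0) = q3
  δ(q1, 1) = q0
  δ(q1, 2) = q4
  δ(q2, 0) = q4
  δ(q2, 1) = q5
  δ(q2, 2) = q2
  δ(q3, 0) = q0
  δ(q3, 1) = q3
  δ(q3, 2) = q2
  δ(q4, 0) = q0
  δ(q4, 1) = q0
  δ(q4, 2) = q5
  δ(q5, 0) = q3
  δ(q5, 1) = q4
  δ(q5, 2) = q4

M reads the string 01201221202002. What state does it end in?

q5

q0 --0--> q4
q4 --1--> q0
q0 --2--> q3
q3 --0--> q0
q0 --1--> q4
q4 --2--> q5
q5 --2--> q4
q4 --1--> q0
q0 --2--> q3
q3 --0--> q0
q0 --2--> q3
q3 --0--> q0
q0 --0--> q4
q4 --2--> q5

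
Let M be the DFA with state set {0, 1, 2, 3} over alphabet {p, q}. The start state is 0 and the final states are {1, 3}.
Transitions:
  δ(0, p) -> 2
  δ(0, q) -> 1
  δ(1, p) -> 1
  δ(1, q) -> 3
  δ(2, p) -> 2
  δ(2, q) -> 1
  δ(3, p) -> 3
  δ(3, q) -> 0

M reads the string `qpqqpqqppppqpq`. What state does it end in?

1

0 --q--> 1
1 --p--> 1
1 --q--> 3
3 --q--> 0
0 --p--> 2
2 --q--> 1
1 --q--> 3
3 --p--> 3
3 --p--> 3
3 --p--> 3
3 --p--> 3
3 --q--> 0
0 --p--> 2
2 --q--> 1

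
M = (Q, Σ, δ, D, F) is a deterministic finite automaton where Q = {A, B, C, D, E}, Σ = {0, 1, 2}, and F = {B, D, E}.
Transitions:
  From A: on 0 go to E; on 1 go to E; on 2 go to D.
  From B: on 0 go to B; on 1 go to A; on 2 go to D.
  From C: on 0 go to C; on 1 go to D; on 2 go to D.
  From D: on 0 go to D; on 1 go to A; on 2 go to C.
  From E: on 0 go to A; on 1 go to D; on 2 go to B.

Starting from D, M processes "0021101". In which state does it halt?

D --0--> D
D --0--> D
D --2--> C
C --1--> D
D --1--> A
A --0--> E
E --1--> D

D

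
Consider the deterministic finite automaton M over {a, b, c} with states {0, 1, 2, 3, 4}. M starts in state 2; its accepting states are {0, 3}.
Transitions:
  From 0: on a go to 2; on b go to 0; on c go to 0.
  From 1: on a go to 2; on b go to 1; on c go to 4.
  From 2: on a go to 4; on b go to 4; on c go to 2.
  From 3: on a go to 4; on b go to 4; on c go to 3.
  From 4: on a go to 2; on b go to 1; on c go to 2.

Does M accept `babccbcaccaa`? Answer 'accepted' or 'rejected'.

rejected

2 --b--> 4
4 --a--> 2
2 --b--> 4
4 --c--> 2
2 --c--> 2
2 --b--> 4
4 --c--> 2
2 --a--> 4
4 --c--> 2
2 --c--> 2
2 --a--> 4
4 --a--> 2
End in state 2, which is not an accepting state.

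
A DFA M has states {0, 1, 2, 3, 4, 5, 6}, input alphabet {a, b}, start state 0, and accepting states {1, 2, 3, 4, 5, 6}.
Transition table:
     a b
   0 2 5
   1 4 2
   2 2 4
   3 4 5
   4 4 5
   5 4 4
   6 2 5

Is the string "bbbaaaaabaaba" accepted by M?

0 --b--> 5
5 --b--> 4
4 --b--> 5
5 --a--> 4
4 --a--> 4
4 --a--> 4
4 --a--> 4
4 --a--> 4
4 --b--> 5
5 --a--> 4
4 --a--> 4
4 --b--> 5
5 --a--> 4
End in state 4, which is an accepting state.

accepted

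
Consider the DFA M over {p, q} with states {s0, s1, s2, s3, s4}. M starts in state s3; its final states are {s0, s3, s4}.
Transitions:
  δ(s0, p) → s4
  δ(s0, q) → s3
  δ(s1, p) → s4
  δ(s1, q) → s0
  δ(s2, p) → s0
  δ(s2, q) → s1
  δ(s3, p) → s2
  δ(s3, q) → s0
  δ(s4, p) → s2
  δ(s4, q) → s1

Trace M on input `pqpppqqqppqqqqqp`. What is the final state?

s3 --p--> s2
s2 --q--> s1
s1 --p--> s4
s4 --p--> s2
s2 --p--> s0
s0 --q--> s3
s3 --q--> s0
s0 --q--> s3
s3 --p--> s2
s2 --p--> s0
s0 --q--> s3
s3 --q--> s0
s0 --q--> s3
s3 --q--> s0
s0 --q--> s3
s3 --p--> s2

s2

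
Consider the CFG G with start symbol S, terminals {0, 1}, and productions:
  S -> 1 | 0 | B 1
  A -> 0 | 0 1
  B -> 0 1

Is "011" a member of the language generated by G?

yes

S ⇒ B1 ⇒ 011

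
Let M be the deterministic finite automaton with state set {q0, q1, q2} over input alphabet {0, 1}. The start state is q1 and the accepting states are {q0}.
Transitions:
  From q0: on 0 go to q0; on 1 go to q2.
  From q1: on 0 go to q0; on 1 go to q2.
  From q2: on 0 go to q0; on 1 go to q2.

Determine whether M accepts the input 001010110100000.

q1 --0--> q0
q0 --0--> q0
q0 --1--> q2
q2 --0--> q0
q0 --1--> q2
q2 --0--> q0
q0 --1--> q2
q2 --1--> q2
q2 --0--> q0
q0 --1--> q2
q2 --0--> q0
q0 --0--> q0
q0 --0--> q0
q0 --0--> q0
q0 --0--> q0
End in state q0, which is an accepting state.

accepted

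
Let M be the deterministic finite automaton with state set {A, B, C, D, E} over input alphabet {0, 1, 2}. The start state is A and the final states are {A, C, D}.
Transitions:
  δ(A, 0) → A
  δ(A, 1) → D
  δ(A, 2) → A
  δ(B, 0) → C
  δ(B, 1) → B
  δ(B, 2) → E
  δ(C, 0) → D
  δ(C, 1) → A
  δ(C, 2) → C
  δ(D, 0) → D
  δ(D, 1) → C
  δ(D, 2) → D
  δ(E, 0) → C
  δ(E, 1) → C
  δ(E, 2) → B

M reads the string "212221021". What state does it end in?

C

A --2--> A
A --1--> D
D --2--> D
D --2--> D
D --2--> D
D --1--> C
C --0--> D
D --2--> D
D --1--> C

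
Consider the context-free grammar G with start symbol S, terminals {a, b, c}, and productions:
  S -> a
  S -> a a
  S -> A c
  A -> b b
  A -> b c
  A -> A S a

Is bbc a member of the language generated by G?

yes

S ⇒ Ac ⇒ bbc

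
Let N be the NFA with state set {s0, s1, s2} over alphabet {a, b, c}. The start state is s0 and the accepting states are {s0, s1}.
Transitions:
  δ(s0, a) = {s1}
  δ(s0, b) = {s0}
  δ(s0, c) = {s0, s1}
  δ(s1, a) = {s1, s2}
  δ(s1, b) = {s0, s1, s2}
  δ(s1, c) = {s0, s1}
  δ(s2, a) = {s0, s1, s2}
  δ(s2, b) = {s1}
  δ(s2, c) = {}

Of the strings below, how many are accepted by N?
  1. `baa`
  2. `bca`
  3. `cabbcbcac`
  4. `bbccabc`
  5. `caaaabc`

`baa`: accepted
`bca`: accepted
`cabbcbcac`: accepted
`bbccabc`: accepted
`caaaabc`: accepted

5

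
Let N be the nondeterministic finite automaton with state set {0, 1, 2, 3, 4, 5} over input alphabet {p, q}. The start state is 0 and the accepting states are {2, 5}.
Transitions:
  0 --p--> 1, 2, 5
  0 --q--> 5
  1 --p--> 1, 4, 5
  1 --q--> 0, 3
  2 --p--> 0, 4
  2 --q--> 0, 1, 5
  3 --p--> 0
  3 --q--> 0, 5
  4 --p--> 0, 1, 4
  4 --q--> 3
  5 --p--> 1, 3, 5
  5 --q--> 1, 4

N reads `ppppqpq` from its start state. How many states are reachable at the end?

5

Start: {0}
read p: {1, 2, 5}
read p: {0, 1, 3, 4, 5}
read p: {0, 1, 2, 3, 4, 5}
read p: {0, 1, 2, 3, 4, 5}
read q: {0, 1, 3, 4, 5}
read p: {0, 1, 2, 3, 4, 5}
read q: {0, 1, 3, 4, 5}
Final reachable set {0, 1, 3, 4, 5} has 5 states.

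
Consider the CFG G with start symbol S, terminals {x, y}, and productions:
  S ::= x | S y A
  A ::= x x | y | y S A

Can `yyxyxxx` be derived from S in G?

no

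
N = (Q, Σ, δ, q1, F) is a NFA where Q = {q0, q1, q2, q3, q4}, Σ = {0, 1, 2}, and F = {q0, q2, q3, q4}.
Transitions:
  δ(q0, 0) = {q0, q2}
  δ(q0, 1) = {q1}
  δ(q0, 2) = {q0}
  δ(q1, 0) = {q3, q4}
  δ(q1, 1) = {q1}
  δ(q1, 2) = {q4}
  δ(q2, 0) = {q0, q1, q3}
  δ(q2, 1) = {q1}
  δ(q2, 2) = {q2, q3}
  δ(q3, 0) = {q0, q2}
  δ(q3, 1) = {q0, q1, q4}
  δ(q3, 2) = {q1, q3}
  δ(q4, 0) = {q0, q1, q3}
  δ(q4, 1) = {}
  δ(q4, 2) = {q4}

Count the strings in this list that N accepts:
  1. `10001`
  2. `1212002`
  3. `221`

`10001`: accepted
`1212002`: rejected
`221`: rejected

1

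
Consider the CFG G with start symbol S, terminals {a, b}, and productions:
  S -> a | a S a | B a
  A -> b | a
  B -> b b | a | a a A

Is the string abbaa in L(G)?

yes

S ⇒ aSa ⇒ aBaa ⇒ abbaa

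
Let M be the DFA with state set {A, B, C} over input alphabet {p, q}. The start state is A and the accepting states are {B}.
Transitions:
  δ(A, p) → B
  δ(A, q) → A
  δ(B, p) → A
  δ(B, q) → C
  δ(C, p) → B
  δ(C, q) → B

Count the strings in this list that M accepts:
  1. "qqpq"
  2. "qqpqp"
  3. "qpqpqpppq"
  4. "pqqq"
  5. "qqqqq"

1

"qqpq": rejected
"qqpqp": accepted
"qpqpqpppq": rejected
"pqqq": rejected
"qqqqq": rejected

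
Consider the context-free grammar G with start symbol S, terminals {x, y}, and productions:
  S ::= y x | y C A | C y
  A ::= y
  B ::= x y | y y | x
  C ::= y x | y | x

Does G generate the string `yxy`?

S ⇒ Cy ⇒ yxy

yes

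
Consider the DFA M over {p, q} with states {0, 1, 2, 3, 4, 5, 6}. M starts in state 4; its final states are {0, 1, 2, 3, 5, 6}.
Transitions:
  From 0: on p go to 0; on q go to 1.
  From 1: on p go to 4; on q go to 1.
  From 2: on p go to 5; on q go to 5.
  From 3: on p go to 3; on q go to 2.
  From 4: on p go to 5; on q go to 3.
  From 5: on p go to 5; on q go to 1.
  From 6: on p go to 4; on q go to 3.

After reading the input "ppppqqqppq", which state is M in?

1

4 --p--> 5
5 --p--> 5
5 --p--> 5
5 --p--> 5
5 --q--> 1
1 --q--> 1
1 --q--> 1
1 --p--> 4
4 --p--> 5
5 --q--> 1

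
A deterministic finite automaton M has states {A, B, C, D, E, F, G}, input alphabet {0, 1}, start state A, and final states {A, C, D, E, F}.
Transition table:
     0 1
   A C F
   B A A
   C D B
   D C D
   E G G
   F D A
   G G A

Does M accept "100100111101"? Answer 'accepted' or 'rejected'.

rejected

A --1--> F
F --0--> D
D --0--> C
C --1--> B
B --0--> A
A --0--> C
C --1--> B
B --1--> A
A --1--> F
F --1--> A
A --0--> C
C --1--> B
End in state B, which is not an accepting state.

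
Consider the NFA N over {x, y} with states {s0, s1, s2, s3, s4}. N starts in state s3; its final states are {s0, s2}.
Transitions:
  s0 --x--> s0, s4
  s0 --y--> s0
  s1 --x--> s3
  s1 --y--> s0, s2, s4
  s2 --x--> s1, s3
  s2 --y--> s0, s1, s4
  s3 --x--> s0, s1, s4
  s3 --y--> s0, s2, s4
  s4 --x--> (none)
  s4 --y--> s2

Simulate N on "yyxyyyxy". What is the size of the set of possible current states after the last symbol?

3

Start: {s3}
read y: {s0, s2, s4}
read y: {s0, s1, s2, s4}
read x: {s0, s1, s3, s4}
read y: {s0, s2, s4}
read y: {s0, s1, s2, s4}
read y: {s0, s1, s2, s4}
read x: {s0, s1, s3, s4}
read y: {s0, s2, s4}
Final reachable set {s0, s2, s4} has 3 states.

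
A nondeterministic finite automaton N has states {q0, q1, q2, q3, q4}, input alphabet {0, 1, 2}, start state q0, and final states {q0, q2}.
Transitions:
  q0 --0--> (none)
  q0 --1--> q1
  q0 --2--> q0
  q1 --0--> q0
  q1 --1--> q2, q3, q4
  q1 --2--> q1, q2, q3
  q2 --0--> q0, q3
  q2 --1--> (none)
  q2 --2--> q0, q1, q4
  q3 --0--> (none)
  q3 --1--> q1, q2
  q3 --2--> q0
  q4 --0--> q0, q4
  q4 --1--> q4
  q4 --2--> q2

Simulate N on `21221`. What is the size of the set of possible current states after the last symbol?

Start: {q0}
read 2: {q0}
read 1: {q1}
read 2: {q1, q2, q3}
read 2: {q0, q1, q2, q3, q4}
read 1: {q1, q2, q3, q4}
Final reachable set {q1, q2, q3, q4} has 4 states.

4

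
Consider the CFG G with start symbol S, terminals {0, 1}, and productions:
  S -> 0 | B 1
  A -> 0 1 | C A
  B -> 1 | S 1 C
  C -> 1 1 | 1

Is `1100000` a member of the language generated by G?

no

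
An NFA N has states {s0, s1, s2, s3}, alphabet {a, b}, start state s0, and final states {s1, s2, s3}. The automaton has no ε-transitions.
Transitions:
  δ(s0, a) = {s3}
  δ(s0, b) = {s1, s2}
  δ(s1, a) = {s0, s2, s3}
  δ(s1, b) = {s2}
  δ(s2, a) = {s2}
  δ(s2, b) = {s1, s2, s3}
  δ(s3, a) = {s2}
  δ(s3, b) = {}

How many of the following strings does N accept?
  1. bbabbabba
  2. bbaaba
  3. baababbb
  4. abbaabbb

bbabbabba: accepted
bbaaba: accepted
baababbb: accepted
abbaabbb: rejected

3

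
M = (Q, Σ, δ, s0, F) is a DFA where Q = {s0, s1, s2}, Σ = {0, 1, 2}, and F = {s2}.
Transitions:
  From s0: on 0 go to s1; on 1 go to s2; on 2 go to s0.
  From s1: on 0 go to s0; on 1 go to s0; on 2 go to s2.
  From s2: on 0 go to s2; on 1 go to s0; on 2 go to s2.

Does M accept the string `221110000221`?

s0 --2--> s0
s0 --2--> s0
s0 --1--> s2
s2 --1--> s0
s0 --1--> s2
s2 --0--> s2
s2 --0--> s2
s2 --0--> s2
s2 --0--> s2
s2 --2--> s2
s2 --2--> s2
s2 --1--> s0
End in state s0, which is not an accepting state.

rejected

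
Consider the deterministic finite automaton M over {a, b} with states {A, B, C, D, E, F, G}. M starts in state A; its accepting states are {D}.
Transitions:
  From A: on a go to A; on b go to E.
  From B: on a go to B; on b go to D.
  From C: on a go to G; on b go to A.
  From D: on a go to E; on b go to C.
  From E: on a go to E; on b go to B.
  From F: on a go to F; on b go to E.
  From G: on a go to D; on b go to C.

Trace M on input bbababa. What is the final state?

A --b--> E
E --b--> B
B --a--> B
B --b--> D
D --a--> E
E --b--> B
B --a--> B

B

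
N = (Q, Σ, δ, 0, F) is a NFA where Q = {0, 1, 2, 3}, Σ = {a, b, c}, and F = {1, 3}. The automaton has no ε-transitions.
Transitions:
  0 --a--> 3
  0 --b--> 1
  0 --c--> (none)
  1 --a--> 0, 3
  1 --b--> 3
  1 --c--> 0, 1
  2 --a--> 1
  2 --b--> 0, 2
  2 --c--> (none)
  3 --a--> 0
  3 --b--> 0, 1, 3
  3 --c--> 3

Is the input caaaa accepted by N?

Start: {0}
read c: {}
The reachable set is empty and stays empty for the remaining 4 symbols.
Reachable ∩ accepting = {} — empty.

rejected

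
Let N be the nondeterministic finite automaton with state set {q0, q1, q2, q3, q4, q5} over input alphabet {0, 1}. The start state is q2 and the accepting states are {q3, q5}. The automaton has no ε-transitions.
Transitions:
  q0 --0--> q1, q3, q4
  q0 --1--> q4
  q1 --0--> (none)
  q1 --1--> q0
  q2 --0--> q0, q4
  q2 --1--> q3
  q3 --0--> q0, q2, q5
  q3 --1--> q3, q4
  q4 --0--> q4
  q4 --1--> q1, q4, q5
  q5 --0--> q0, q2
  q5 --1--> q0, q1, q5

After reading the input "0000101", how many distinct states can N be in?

5

Start: {q2}
read 0: {q0, q4}
read 0: {q1, q3, q4}
read 0: {q0, q2, q4, q5}
read 0: {q0, q1, q2, q3, q4}
read 1: {q0, q1, q3, q4, q5}
read 0: {q0, q1, q2, q3, q4, q5}
read 1: {q0, q1, q3, q4, q5}
Final reachable set {q0, q1, q3, q4, q5} has 5 states.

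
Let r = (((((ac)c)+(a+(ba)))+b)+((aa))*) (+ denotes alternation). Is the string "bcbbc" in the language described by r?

no

Neither ((((ac)c)+(a+(ba)))+b) nor ((aa))* matches bcbbc.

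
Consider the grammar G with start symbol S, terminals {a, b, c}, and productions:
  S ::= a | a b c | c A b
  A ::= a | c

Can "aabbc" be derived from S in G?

no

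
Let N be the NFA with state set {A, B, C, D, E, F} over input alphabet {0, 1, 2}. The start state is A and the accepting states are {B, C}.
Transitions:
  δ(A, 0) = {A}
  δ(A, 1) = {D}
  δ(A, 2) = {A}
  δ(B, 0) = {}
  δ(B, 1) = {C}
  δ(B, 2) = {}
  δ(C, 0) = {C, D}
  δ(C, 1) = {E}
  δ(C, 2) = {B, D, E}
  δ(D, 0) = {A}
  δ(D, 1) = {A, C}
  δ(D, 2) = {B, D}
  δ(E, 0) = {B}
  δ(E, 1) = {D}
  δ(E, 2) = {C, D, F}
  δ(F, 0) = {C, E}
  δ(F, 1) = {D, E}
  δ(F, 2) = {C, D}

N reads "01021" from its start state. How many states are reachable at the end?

1

Start: {A}
read 0: {A}
read 1: {D}
read 0: {A}
read 2: {A}
read 1: {D}
Final reachable set {D} has 1 state.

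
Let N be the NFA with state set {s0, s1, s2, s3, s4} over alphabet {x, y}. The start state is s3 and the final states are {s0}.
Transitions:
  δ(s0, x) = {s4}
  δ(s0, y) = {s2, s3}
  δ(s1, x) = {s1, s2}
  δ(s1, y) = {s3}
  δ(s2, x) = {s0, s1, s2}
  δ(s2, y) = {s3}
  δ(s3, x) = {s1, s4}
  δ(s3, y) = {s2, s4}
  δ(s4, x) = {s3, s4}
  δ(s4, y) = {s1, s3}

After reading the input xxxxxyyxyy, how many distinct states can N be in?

Start: {s3}
read x: {s1, s4}
read x: {s1, s2, s3, s4}
read x: {s0, s1, s2, s3, s4}
read x: {s0, s1, s2, s3, s4}
read x: {s0, s1, s2, s3, s4}
read y: {s1, s2, s3, s4}
read y: {s1, s2, s3, s4}
read x: {s0, s1, s2, s3, s4}
read y: {s1, s2, s3, s4}
read y: {s1, s2, s3, s4}
Final reachable set {s1, s2, s3, s4} has 4 states.

4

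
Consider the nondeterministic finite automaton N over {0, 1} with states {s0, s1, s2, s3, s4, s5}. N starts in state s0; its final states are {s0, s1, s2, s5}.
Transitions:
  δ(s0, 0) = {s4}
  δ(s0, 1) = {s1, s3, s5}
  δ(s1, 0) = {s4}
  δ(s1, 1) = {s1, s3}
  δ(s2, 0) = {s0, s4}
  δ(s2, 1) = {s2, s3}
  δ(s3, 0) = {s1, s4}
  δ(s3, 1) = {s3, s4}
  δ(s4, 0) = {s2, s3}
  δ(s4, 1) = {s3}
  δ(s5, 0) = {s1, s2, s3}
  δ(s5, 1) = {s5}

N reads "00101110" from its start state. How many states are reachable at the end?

Start: {s0}
read 0: {s4}
read 0: {s2, s3}
read 1: {s2, s3, s4}
read 0: {s0, s1, s2, s3, s4}
read 1: {s1, s2, s3, s4, s5}
read 1: {s1, s2, s3, s4, s5}
read 1: {s1, s2, s3, s4, s5}
read 0: {s0, s1, s2, s3, s4}
Final reachable set {s0, s1, s2, s3, s4} has 5 states.

5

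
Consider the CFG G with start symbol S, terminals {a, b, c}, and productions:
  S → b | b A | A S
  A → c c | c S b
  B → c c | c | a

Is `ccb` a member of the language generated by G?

yes

S ⇒ AS ⇒ ccS ⇒ ccb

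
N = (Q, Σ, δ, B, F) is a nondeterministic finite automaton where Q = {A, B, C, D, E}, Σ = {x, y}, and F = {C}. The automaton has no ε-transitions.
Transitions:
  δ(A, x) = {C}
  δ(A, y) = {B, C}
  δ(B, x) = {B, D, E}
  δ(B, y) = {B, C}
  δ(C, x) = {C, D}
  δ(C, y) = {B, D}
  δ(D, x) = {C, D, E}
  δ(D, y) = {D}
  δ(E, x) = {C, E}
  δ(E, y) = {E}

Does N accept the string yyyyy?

Start: {B}
read y: {B, C}
read y: {B, C, D}
read y: {B, C, D}
read y: {B, C, D}
read y: {B, C, D}
Reachable ∩ accepting = {C} — nonempty.

accepted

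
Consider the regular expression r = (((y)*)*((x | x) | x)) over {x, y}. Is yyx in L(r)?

Split as yy·x: ((y)*)* matches yy and ((x|x)|x) matches x.

yes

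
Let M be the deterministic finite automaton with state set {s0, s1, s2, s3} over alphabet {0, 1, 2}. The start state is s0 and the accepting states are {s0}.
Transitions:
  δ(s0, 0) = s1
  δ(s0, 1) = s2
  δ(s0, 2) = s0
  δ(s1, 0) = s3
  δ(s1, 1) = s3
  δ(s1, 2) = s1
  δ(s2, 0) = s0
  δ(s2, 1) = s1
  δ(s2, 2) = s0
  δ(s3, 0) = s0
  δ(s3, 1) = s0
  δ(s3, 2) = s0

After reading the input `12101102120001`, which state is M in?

s2

s0 --1--> s2
s2 --2--> s0
s0 --1--> s2
s2 --0--> s0
s0 --1--> s2
s2 --1--> s1
s1 --0--> s3
s3 --2--> s0
s0 --1--> s2
s2 --2--> s0
s0 --0--> s1
s1 --0--> s3
s3 --0--> s0
s0 --1--> s2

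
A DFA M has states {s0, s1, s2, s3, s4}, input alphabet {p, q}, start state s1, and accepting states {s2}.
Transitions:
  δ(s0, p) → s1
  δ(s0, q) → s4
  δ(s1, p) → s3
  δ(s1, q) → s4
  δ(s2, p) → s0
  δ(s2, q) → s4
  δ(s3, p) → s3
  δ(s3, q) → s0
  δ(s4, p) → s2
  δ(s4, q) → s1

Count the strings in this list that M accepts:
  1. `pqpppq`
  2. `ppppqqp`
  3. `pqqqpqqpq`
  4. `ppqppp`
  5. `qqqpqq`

1

`pqpppq`: rejected
`ppppqqp`: accepted
`pqqqpqqpq`: rejected
`ppqppp`: rejected
`qqqpqq`: rejected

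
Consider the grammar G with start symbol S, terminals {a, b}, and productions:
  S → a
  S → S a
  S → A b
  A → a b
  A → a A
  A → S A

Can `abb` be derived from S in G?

yes

S ⇒ Ab ⇒ abb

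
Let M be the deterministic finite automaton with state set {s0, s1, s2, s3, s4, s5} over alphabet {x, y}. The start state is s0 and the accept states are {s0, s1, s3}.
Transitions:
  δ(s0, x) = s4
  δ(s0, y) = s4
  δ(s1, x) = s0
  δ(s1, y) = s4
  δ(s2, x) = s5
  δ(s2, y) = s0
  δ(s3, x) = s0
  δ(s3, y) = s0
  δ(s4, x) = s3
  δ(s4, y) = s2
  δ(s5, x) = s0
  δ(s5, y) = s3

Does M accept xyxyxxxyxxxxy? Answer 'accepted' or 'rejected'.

s0 --x--> s4
s4 --y--> s2
s2 --x--> s5
s5 --y--> s3
s3 --x--> s0
s0 --x--> s4
s4 --x--> s3
s3 --y--> s0
s0 --x--> s4
s4 --x--> s3
s3 --x--> s0
s0 --x--> s4
s4 --y--> s2
End in state s2, which is not an accepting state.

rejected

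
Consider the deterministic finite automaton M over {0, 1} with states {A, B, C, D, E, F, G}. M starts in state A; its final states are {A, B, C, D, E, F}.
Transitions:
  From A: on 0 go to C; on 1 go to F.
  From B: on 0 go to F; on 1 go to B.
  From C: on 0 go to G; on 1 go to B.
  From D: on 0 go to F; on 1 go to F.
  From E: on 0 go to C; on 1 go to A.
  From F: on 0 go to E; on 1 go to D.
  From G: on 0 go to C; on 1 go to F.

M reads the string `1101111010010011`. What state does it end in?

B

A --1--> F
F --1--> D
D --0--> F
F --1--> D
D --1--> F
F --1--> D
D --1--> F
F --0--> E
E --1--> A
A --0--> C
C --0--> G
G --1--> F
F --0--> E
E --0--> C
C --1--> B
B --1--> B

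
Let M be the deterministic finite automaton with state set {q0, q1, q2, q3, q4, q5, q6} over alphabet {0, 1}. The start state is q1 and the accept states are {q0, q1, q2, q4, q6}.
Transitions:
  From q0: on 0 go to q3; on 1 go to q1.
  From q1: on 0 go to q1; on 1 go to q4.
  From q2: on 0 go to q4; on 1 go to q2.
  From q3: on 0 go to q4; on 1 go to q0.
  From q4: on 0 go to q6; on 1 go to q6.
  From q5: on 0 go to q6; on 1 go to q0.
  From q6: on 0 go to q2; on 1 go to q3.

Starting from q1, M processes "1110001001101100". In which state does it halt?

q1 --1--> q4
q4 --1--> q6
q6 --1--> q3
q3 --0--> q4
q4 --0--> q6
q6 --0--> q2
q2 --1--> q2
q2 --0--> q4
q4 --0--> q6
q6 --1--> q3
q3 --1--> q0
q0 --0--> q3
q3 --1--> q0
q0 --1--> q1
q1 --0--> q1
q1 --0--> q1

q1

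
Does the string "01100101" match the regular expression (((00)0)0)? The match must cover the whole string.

No split of 01100101 into u·v has ((00)0) matching u and 0 matching v.

no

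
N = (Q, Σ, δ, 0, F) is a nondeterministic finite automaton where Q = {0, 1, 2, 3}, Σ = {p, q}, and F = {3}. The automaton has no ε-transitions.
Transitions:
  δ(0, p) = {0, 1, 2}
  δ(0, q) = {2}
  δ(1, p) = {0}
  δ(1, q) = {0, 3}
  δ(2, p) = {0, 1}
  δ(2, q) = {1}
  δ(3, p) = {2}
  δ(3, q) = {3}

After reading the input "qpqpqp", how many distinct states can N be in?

Start: {0}
read q: {2}
read p: {0, 1}
read q: {0, 2, 3}
read p: {0, 1, 2}
read q: {0, 1, 2, 3}
read p: {0, 1, 2}
Final reachable set {0, 1, 2} has 3 states.

3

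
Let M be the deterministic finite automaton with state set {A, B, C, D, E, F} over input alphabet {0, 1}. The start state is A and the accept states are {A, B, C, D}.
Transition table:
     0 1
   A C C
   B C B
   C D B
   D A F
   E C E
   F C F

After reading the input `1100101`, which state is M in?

A --1--> C
C --1--> B
B --0--> C
C --0--> D
D --1--> F
F --0--> C
C --1--> B

B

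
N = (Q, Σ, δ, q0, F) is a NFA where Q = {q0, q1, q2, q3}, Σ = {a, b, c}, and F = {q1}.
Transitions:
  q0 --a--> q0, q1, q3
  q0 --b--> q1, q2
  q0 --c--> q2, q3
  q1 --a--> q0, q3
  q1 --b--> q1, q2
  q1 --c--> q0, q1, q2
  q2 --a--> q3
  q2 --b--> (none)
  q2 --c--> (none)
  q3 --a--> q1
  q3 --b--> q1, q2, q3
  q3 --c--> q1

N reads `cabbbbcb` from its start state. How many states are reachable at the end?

2

Start: {q0}
read c: {q2, q3}
read a: {q1, q3}
read b: {q1, q2, q3}
read b: {q1, q2, q3}
read b: {q1, q2, q3}
read b: {q1, q2, q3}
read c: {q0, q1, q2}
read b: {q1, q2}
Final reachable set {q1, q2} has 2 states.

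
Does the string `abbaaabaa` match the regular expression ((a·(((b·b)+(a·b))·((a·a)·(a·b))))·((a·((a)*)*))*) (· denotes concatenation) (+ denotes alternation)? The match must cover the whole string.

yes

Split as abbaaab·aa: (a·(((b·b)+(a·b))·((a·a)·(a·b)))) matches abbaaab and ((a·((a)*)*))* matches aa.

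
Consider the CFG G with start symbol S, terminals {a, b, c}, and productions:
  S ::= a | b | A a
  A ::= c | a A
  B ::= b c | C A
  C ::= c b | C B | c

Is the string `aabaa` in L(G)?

no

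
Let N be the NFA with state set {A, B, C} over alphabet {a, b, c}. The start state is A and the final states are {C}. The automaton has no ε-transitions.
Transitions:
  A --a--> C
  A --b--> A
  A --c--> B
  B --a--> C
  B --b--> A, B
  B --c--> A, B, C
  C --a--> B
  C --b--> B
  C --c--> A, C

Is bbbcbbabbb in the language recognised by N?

rejected

Start: {A}
read b: {A}
read b: {A}
read b: {A}
read c: {B}
read b: {A, B}
read b: {A, B}
read a: {C}
read b: {B}
read b: {A, B}
read b: {A, B}
Reachable ∩ accepting = {} — empty.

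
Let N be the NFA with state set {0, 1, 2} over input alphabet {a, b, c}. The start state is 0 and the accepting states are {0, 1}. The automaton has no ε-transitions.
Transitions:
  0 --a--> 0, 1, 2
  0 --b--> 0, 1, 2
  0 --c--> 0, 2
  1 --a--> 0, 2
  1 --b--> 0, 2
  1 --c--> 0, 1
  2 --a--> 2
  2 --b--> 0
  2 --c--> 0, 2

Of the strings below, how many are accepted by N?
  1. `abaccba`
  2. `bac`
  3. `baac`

3

`abaccba`: accepted
`bac`: accepted
`baac`: accepted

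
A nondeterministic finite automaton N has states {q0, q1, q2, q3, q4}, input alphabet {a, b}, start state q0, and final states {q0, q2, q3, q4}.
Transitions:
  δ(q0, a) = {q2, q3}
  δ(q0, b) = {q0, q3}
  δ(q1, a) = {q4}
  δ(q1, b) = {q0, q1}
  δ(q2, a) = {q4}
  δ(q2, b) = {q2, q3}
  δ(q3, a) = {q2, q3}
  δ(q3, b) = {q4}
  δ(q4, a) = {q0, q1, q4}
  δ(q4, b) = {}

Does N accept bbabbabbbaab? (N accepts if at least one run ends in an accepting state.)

accepted

Start: {q0}
read b: {q0, q3}
read b: {q0, q3, q4}
read a: {q0, q1, q2, q3, q4}
read b: {q0, q1, q2, q3, q4}
read b: {q0, q1, q2, q3, q4}
read a: {q0, q1, q2, q3, q4}
read b: {q0, q1, q2, q3, q4}
read b: {q0, q1, q2, q3, q4}
read b: {q0, q1, q2, q3, q4}
read a: {q0, q1, q2, q3, q4}
read a: {q0, q1, q2, q3, q4}
read b: {q0, q1, q2, q3, q4}
Reachable ∩ accepting = {q0, q2, q3, q4} — nonempty.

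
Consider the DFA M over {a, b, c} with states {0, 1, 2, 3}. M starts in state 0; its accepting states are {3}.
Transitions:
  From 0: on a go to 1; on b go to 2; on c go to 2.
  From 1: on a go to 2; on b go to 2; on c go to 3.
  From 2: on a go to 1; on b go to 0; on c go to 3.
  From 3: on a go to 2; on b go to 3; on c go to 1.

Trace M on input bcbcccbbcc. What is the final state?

3

0 --b--> 2
2 --c--> 3
3 --b--> 3
3 --c--> 1
1 --c--> 3
3 --c--> 1
1 --b--> 2
2 --b--> 0
0 --c--> 2
2 --c--> 3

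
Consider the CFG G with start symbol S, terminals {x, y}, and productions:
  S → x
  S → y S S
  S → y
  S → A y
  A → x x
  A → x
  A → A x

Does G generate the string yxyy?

S ⇒ ySS ⇒ yAyS ⇒ yxyS ⇒ yxyy

yes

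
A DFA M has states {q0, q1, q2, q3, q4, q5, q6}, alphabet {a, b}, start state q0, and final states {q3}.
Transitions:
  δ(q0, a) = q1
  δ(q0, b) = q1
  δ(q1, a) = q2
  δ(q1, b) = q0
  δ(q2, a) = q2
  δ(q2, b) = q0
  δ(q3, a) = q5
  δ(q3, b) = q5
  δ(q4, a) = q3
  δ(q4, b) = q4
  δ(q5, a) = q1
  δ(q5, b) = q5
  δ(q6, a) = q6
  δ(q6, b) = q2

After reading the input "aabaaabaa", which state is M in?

q2

q0 --a--> q1
q1 --a--> q2
q2 --b--> q0
q0 --a--> q1
q1 --a--> q2
q2 --a--> q2
q2 --b--> q0
q0 --a--> q1
q1 --a--> q2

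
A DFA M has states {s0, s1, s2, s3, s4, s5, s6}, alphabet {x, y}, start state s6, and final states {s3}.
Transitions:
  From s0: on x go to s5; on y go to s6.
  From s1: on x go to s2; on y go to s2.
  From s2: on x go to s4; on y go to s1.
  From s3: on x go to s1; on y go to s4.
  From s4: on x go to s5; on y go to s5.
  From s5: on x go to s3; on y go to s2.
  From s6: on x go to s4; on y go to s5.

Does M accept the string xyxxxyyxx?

rejected

s6 --x--> s4
s4 --y--> s5
s5 --x--> s3
s3 --x--> s1
s1 --x--> s2
s2 --y--> s1
s1 --y--> s2
s2 --x--> s4
s4 --x--> s5
End in state s5, which is not an accepting state.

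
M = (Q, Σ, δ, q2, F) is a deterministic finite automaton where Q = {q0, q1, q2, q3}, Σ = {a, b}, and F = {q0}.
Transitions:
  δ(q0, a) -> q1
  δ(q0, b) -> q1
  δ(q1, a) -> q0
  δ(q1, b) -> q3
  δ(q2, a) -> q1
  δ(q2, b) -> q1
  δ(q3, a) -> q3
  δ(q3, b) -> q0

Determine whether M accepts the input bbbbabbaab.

q2 --b--> q1
q1 --b--> q3
q3 --b--> q0
q0 --b--> q1
q1 --a--> q0
q0 --b--> q1
q1 --b--> q3
q3 --a--> q3
q3 --a--> q3
q3 --b--> q0
End in state q0, which is an accepting state.

accepted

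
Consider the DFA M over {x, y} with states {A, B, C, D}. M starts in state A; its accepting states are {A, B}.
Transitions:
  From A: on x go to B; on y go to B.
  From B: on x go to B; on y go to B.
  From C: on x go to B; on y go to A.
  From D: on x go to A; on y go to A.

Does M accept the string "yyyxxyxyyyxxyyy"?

A --y--> B
B --y--> B
B --y--> B
B --x--> B
B --x--> B
B --y--> B
B --x--> B
B --y--> B
B --y--> B
B --y--> B
B --x--> B
B --x--> B
B --y--> B
B --y--> B
B --y--> B
End in state B, which is an accepting state.

accepted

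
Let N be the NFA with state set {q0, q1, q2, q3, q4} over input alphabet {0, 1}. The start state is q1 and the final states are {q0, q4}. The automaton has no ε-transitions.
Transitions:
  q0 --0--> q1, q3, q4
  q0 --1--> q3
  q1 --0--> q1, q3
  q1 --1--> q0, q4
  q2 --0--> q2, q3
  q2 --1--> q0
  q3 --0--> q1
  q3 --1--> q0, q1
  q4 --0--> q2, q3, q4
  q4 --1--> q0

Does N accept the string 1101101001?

Start: {q1}
read 1: {q0, q4}
read 1: {q0, q3}
read 0: {q1, q3, q4}
read 1: {q0, q1, q4}
read 1: {q0, q3, q4}
read 0: {q1, q2, q3, q4}
read 1: {q0, q1, q4}
read 0: {q1, q2, q3, q4}
read 0: {q1, q2, q3, q4}
read 1: {q0, q1, q4}
Reachable ∩ accepting = {q0, q4} — nonempty.

accepted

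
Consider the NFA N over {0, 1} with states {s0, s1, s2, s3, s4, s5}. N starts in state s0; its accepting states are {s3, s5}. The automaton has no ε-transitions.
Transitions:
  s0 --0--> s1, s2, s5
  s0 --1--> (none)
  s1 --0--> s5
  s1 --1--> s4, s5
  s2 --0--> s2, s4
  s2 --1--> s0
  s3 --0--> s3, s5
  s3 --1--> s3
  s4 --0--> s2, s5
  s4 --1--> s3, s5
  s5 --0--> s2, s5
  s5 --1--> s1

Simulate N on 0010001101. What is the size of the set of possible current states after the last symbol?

3

Start: {s0}
read 0: {s1, s2, s5}
read 0: {s2, s4, s5}
read 1: {s0, s1, s3, s5}
read 0: {s1, s2, s3, s5}
read 0: {s2, s3, s4, s5}
read 0: {s2, s3, s4, s5}
read 1: {s0, s1, s3, s5}
read 1: {s1, s3, s4, s5}
read 0: {s2, s3, s5}
read 1: {s0, s1, s3}
Final reachable set {s0, s1, s3} has 3 states.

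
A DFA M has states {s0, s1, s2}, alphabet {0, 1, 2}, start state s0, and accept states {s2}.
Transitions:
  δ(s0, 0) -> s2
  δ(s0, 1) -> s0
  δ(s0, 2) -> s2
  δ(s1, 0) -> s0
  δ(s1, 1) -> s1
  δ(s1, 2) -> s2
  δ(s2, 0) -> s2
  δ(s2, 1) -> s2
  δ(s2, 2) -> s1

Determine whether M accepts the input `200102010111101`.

s0 --2--> s2
s2 --0--> s2
s2 --0--> s2
s2 --1--> s2
s2 --0--> s2
s2 --2--> s1
s1 --0--> s0
s0 --1--> s0
s0 --0--> s2
s2 --1--> s2
s2 --1--> s2
s2 --1--> s2
s2 --1--> s2
s2 --0--> s2
s2 --1--> s2
End in state s2, which is an accepting state.

accepted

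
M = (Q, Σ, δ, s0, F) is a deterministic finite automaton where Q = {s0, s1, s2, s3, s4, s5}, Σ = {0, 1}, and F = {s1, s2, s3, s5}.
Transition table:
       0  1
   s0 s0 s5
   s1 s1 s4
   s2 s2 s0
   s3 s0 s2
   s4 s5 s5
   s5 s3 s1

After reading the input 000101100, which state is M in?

s0

s0 --0--> s0
s0 --0--> s0
s0 --0--> s0
s0 --1--> s5
s5 --0--> s3
s3 --1--> s2
s2 --1--> s0
s0 --0--> s0
s0 --0--> s0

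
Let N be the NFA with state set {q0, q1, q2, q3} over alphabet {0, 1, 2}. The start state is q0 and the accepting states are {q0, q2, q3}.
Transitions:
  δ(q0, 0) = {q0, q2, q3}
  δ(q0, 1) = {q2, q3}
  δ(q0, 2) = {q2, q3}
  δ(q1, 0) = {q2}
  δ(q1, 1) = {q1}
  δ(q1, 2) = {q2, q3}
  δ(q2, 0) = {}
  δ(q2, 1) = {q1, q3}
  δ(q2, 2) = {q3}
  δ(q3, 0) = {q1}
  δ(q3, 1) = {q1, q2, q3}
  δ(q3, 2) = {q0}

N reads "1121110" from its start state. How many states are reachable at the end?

2

Start: {q0}
read 1: {q2, q3}
read 1: {q1, q2, q3}
read 2: {q0, q2, q3}
read 1: {q1, q2, q3}
read 1: {q1, q2, q3}
read 1: {q1, q2, q3}
read 0: {q1, q2}
Final reachable set {q1, q2} has 2 states.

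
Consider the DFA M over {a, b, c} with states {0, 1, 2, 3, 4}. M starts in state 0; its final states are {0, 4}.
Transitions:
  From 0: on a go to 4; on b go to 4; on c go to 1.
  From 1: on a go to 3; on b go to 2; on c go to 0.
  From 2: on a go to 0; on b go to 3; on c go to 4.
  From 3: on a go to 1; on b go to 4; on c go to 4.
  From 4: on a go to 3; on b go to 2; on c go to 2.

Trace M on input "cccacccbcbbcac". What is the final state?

4

0 --c--> 1
1 --c--> 0
0 --c--> 1
1 --a--> 3
3 --c--> 4
4 --c--> 2
2 --c--> 4
4 --b--> 2
2 --c--> 4
4 --b--> 2
2 --b--> 3
3 --c--> 4
4 --a--> 3
3 --c--> 4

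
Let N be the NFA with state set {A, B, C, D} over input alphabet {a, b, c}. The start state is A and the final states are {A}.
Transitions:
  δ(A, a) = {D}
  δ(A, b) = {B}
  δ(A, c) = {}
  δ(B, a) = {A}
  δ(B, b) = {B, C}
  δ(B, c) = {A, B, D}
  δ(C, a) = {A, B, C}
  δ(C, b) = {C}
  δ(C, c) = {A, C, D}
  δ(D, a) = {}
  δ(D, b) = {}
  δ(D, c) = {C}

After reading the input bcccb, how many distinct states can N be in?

2

Start: {A}
read b: {B}
read c: {A, B, D}
read c: {A, B, C, D}
read c: {A, B, C, D}
read b: {B, C}
Final reachable set {B, C} has 2 states.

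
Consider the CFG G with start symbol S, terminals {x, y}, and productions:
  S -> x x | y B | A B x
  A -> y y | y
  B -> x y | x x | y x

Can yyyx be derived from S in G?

no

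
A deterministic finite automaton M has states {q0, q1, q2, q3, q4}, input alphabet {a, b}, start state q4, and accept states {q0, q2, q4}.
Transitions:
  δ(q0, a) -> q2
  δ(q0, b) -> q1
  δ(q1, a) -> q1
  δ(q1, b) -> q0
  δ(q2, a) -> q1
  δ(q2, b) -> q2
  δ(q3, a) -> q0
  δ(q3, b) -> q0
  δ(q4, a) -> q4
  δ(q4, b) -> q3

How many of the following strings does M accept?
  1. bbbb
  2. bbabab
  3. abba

3

bbbb: accepted
bbabab: accepted
abba: accepted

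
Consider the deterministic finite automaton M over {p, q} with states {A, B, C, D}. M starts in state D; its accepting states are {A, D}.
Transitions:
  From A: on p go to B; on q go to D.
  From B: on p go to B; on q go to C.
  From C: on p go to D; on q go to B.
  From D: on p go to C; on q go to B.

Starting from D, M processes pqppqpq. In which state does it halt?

B

D --p--> C
C --q--> B
B --p--> B
B --p--> B
B --q--> C
C --p--> D
D --q--> B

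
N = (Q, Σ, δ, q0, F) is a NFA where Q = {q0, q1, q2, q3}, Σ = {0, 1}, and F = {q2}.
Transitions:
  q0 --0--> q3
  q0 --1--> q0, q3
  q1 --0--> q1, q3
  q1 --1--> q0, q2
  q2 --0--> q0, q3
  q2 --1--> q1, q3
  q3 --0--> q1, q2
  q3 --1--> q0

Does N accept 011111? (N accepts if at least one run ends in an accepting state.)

Start: {q0}
read 0: {q3}
read 1: {q0}
read 1: {q0, q3}
read 1: {q0, q3}
read 1: {q0, q3}
read 1: {q0, q3}
Reachable ∩ accepting = {} — empty.

rejected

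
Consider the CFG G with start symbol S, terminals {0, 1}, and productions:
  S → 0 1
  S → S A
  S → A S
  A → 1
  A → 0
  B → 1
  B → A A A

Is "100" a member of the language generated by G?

no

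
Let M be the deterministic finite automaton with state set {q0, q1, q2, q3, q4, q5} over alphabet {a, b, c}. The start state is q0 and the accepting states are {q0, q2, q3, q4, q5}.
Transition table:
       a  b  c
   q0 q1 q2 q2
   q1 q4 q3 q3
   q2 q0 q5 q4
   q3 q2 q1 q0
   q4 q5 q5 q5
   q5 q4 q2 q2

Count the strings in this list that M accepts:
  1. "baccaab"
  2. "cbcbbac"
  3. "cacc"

3

"baccaab": accepted
"cbcbbac": accepted
"cacc": accepted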